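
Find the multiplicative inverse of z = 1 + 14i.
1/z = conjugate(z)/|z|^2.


|z|^2 = 1+196 = 197
1/z = (1 - 14i)/197

1/z = 0.0051 - 0.0711i


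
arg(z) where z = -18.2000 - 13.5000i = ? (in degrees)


Re = -18.2, Im = -13.5
arg = atan2(-13.5, -18.2) = -143.4335 degrees

arg(z) = -143.4335 degrees


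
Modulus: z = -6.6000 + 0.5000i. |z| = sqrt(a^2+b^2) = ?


|z| = sqrt((-6.6)^2 + 0.5^2) = sqrt(43.56 + 0.25) = sqrt(43.81) = 6.6189

|z| = 6.6189


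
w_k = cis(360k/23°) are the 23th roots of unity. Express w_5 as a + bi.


Angle = 360*5/23 = 78.2609°
a = cos(78.2609°) = 0.2035
b = sin(78.2609°) = 0.9791

0.2035 + 0.9791i


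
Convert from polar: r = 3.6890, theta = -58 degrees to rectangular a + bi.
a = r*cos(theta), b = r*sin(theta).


a = 3.6890*cos(-58°) = 3.6890*0.52992 = 1.9549
b = 3.6890*sin(-58°) = 3.6890*(-0.848048) = -3.1284

1.9549 - 3.1284i


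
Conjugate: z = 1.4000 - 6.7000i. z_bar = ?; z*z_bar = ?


z_bar = 1.4000 + 6.7000i
z*z_bar = 1.4^2 + (-6.7)^2 = 1.96 + 44.89 = 46.85

z_bar = 1.4000 + 6.7000i, z*z_bar = 46.85


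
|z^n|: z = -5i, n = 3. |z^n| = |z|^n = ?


|z| = sqrt(0+25) = sqrt(25) = 5
|z^3| = |z|^3 = 5^3 = 125

|z^3| = 125


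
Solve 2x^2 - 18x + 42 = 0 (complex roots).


disc = (-18)^2 - 4*2*42 = 324 - 336 = -12
sqrt(|disc|) = sqrt(12) = 3.4641
Real part = 18/(2*2) = 4.5000
Imag part = 3.4641/(2*2) = 0.8660

4.5000 ± 0.8660i


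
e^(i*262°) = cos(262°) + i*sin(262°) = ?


cos(262°) = -0.1392
sin(262°) = -0.9903

e^(i*262°) = -0.1392 - 0.9903i


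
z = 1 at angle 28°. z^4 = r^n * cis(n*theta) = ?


r^4 = 1^4 = 1
n*theta = 4*28° = 112° = 112° (mod 360)
a = 1*cos(112°) = -0.3746
b = 1*sin(112°) = 0.9272

1 cis(112°) = -0.3746 + 0.9272i


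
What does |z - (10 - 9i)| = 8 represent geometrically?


|z - z0| = r is a circle with center z0 and radius r.
Center = (10, -9), radius = 8

Circle with center (10, -9) and radius 8


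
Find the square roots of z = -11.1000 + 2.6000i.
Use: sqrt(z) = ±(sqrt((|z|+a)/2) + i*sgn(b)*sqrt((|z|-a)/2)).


|z| = sqrt(123.21+6.76) = 11.4004
sqrt((|z|+a)/2) = sqrt((11.4004+(-11.1))/2) = sqrt(0.1502) = 0.3876
sqrt((|z|-a)/2) = sqrt((11.4004-(-11.1))/2) = sqrt(11.2502) = 3.3541

±(0.3876 + 3.3541i) i.e. 0.3876 + 3.3541i and -0.3876 - 3.3541i


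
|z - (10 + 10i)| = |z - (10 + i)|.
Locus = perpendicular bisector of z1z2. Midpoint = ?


Equal distances means the locus is the perpendicular bisector of z1 and z2.
Midpoint = ((10+10)/2, (10+1)/2) = (10.0000, 5.5000)

Perpendicular bisector through (10.0000, 5.5000)


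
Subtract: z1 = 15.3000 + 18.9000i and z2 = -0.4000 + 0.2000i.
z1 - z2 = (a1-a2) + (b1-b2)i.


Real: 15.3 + 0.4 = 15.7
Imag: 18.9 - 0.2 = 18.7

15.7000 + 18.7000i


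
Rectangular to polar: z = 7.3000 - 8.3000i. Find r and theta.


r = sqrt(53.29+68.89) = sqrt(122.18) = 11.0535
theta = atan2(-8.3, 7.3) = -48.6678 degrees

r = 11.0535, theta = -48.6678 degrees


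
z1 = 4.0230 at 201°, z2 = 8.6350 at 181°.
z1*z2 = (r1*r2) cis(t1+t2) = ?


r = 4.0230 * 8.6350 = 34.7386
theta = 201° + 181° = 382° = 22° (mod 360)

34.7386 cis(22°)


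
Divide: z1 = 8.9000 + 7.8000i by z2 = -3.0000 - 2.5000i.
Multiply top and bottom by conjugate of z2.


Conjugate of z2 = -3.0000 + 2.5000i
Numerator: (8.9000 + 7.8000i)(-3.0000 + 2.5000i) = -46.2000 - 1.1500i
Denominator: (-3)^2 + (-2.5)^2 = 15.25
Result = (-46.2000 - 1.1500i)/15.25

-3.0295 - 0.0754i


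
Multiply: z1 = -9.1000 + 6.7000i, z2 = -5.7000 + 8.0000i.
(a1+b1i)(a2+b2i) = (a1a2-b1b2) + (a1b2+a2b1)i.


Real = -9.1*(-5.7) - 6.7*8 = 51.87 - 53.6 = -1.73
Imag = -9.1*8 - (5.7)*6.7 = -72.8 - (38.19) = -110.99

-1.7300 - 110.9900i


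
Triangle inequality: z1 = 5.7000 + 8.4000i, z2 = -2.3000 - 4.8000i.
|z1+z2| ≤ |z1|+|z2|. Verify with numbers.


|z1| = sqrt(5.7^2 + 8.4^2) = sqrt(103.05) = 10.1514
|z2| = sqrt((-2.3)^2 + (-4.8)^2) = sqrt(28.33) = 5.3226
z1+z2 = 3.4000 + 3.6000i
|z1+z2| = sqrt(24.52) = 4.9518
|z1|+|z2| = 10.1514 + 5.3226 = 15.4740

|z1+z2| = 4.9518 ≤ |z1|+|z2| = 15.4740 (verified)


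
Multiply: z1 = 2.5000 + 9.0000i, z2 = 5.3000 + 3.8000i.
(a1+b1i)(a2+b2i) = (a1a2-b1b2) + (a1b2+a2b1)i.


Real = 2.5*5.3 - 9*3.8 = 13.25 - 34.2 = -20.95
Imag = 2.5*3.8 + 5.3*9 = 9.5 + 47.7 = 57.2

-20.9500 + 57.2000i


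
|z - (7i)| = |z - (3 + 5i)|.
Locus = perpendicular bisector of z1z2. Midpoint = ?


Equal distances means the locus is the perpendicular bisector of z1 and z2.
Midpoint = ((0+3)/2, (7+5)/2) = (1.5000, 6.0000)

Perpendicular bisector through (1.5000, 6.0000)


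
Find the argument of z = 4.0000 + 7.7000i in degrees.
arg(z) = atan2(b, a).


Re = 4, Im = 7.7
arg = atan2(7.7, 4) = 62.5490 degrees

arg(z) = 62.5490 degrees


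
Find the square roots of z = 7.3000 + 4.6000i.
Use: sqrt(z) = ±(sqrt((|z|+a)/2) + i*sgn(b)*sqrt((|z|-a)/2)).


|z| = sqrt(53.29+21.16) = 8.6284
sqrt((|z|+a)/2) = sqrt((8.6284+7.3)/2) = sqrt(7.9642) = 2.8221
sqrt((|z|-a)/2) = sqrt((8.6284-7.3)/2) = sqrt(0.6642) = 0.8150

±(2.8221 + 0.8150i) i.e. 2.8221 + 0.8150i and -2.8221 - 0.8150i


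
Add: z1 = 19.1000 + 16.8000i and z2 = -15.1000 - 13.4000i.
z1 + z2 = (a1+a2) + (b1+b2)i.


Real: 19.1 - 15.1 = 4
Imag: 16.8 - 13.4 = 3.4

4.0000 + 3.4000i


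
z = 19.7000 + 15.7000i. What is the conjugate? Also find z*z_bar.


z_bar = 19.7000 - 15.7000i
z*z_bar = 19.7^2 + 15.7^2 = 388.09 + 246.49 = 634.58

z_bar = 19.7000 - 15.7000i, z*z_bar = 634.58


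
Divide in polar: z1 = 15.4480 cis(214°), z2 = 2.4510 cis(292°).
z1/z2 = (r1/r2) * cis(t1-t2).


r = 15.4480 / 2.4510 = 6.3027
theta = 214° - 292° = -78° = 282° (mod 360)

6.3027 cis(282°)


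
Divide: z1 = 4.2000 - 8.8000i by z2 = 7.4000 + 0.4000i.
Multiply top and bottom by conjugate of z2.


Conjugate of z2 = 7.4000 - 0.4000i
Numerator: (4.2000 - 8.8000i)(7.4000 - 0.4000i) = 27.5600 - 66.8000i
Denominator: 7.4^2 + 0.4^2 = 54.92
Result = (27.5600 - 66.8000i)/54.92

0.5018 - 1.2163i


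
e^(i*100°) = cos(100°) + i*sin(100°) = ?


cos(100°) = -0.1736
sin(100°) = 0.9848

e^(i*100°) = -0.1736 + 0.9848i


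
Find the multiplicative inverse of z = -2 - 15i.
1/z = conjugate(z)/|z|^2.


|z|^2 = 4+225 = 229
1/z = (-2 + 15i)/229

1/z = -0.0087 + 0.0655i


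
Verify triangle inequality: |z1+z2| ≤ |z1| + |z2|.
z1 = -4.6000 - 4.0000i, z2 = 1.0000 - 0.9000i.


|z1| = sqrt((-4.6)^2 + (-4)^2) = sqrt(37.16) = 6.0959
|z2| = sqrt(1^2 + (-0.9)^2) = sqrt(1.81) = 1.3454
z1+z2 = -3.6000 - 4.9000i
|z1+z2| = sqrt(36.97) = 6.0803
|z1|+|z2| = 6.0959 + 1.3454 = 7.4413

|z1+z2| = 6.0803 ≤ |z1|+|z2| = 7.4413 (verified)


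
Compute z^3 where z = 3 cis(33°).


r^3 = 3^3 = 27
n*theta = 3*33° = 99° = 99° (mod 360)
a = 27*cos(99°) = -4.2237
b = 27*sin(99°) = 26.6676

27 cis(99°) = -4.2237 + 26.6676i


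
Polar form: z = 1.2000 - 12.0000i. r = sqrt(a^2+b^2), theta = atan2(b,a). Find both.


r = sqrt(1.44+144) = sqrt(145.44) = 12.0599
theta = atan2(-12, 1.2) = -84.2894 degrees

r = 12.0599, theta = -84.2894 degrees


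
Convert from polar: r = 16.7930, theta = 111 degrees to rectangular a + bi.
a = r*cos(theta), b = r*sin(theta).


a = 16.7930*cos(111°) = 16.7930*(-0.35837) = -6.0181
b = 16.7930*sin(111°) = 16.7930*0.93358 = 15.6776

-6.0181 + 15.6776i


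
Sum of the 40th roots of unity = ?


The sum of all 40th roots of unity is 0.
Geometric series: (1 - w^40)/(1 - w) = (1-1)/(1-w) = 0 since w^40 = 1, w ≠ 1.
Alternatively: coefficient of z^39 in z^40 - 1 is 0.

0


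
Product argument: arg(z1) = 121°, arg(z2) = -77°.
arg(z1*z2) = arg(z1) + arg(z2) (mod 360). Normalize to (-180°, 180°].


arg(z1*z2) = 121° - 77° = 44°
Normalized to (-180°, 180°]: 44°

44°


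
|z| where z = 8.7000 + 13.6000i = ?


|z| = sqrt(8.7^2 + 13.6^2) = sqrt(75.69 + 184.96) = sqrt(260.65) = 16.1447

|z| = 16.1447


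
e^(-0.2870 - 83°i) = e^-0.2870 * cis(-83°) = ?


e^-0.2870 = 0.7505
cos(-83°) = 0.1219
sin(-83°) = -0.9925
Real = 0.7505*0.1219 = 0.0915
Imag = 0.7505*(-0.9925) = -0.7449

0.0915 - 0.7449i


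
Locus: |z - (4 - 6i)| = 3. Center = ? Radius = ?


|z - z0| = r is a circle with center z0 and radius r.
Center = (4, -6), radius = 3

Circle with center (4, -6) and radius 3


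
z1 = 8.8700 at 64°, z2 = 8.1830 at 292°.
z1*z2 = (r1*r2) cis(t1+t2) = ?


r = 8.8700 * 8.1830 = 72.5832
theta = 64° + 292° = 356° = 356° (mod 360)

72.5832 cis(356°)


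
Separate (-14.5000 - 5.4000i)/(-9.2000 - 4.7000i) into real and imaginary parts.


Multiply by conjugate: (-14.5000 - 5.4000i)(-9.2000 + 4.7000i) / ((-9.2)^2 + (-4.7)^2)
Numerator real = -14.5*(-9.2) - (5.4)*(-4.7) = 158.78
Numerator imag = -5.4*(-9.2) - (-14.5)*(-4.7) = -18.47
Denominator = 106.73
Re(z) = 158.78/106.73 = 1.4877
Im(z) = -18.47/106.73 = -0.1731

Re(z) = 1.4877, Im(z) = -0.1731


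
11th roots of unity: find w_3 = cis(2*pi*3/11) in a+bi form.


Angle = 360*3/11 = 98.1818°
a = cos(98.1818°) = -0.1423
b = sin(98.1818°) = 0.9898

-0.1423 + 0.9898i


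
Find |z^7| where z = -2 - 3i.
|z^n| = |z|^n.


|z| = sqrt(4+9) = sqrt(13) = 3.6056
|z^7| = |z|^7 = (sqrt(13))^7 = 13^3 * sqrt(13) = 2197*sqrt(13)

|z^7| = 2197*sqrt(13) ≈ 7921.3962


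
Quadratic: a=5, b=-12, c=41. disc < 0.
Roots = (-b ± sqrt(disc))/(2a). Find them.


disc = (-12)^2 - 4*5*41 = 144 - 820 = -676
sqrt(|disc|) = sqrt(676) = 26.0000
Real part = 12/(2*5) = 1.2000
Imag part = 26.0000/(2*5) = 2.6000

1.2000 ± 2.6000i


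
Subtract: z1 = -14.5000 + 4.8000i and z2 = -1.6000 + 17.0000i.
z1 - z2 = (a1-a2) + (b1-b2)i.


Real: -14.5 + 1.6 = -12.9
Imag: 4.8 - 17 = -12.2

-12.9000 - 12.2000i


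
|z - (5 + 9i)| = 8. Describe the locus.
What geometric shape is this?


|z - z0| = r is a circle with center z0 and radius r.
Center = (5, 9), radius = 8

Circle with center (5, 9) and radius 8


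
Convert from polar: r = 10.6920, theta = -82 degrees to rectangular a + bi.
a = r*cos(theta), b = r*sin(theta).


a = 10.6920*cos(-82°) = 10.6920*0.13917 = 1.4880
b = 10.6920*sin(-82°) = 10.6920*(-0.990268) = -10.5879

1.4880 - 10.5879i


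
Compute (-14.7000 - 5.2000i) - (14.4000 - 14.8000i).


Real: -14.7 - 14.4 = -29.1
Imag: -5.2 + 14.8 = 9.6

-29.1000 + 9.6000i


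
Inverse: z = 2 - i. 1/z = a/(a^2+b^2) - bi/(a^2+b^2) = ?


|z|^2 = 4+1 = 5
1/z = (2 + 1i)/5

1/z = 0.4000 + 0.2000i


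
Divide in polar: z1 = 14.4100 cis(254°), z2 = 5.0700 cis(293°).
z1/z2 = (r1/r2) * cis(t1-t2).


r = 14.4100 / 5.0700 = 2.8422
theta = 254° - 293° = -39° = 321° (mod 360)

2.8422 cis(321°)


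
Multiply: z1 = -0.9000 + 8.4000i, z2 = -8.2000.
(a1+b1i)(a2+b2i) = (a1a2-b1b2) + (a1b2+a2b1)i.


Real = -0.9*(-8.2) - 8.4*0 = 7.38 - 0 = 7.38
Imag = -0.9*0 - (8.2)*8.4 = 0 - (68.88) = -68.88

7.3800 - 68.8800i


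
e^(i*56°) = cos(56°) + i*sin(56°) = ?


cos(56°) = 0.5592
sin(56°) = 0.8290

e^(i*56°) = 0.5592 + 0.8290i


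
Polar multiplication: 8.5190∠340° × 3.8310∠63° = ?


r = 8.5190 * 3.8310 = 32.6363
theta = 340° + 63° = 403° = 43° (mod 360)

32.6363 cis(43°)


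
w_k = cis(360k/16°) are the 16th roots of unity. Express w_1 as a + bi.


Angle = 360*1/16 = 22.5°
a = cos(22.5°) = 0.9239
b = sin(22.5°) = 0.3827

0.9239 + 0.3827i


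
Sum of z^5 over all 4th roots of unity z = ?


The roots are w_k = w^k with w = e^(2*pi*i/4), and (w^k)^5 = (w^5)^k.
So S = 1 + u + u^2 + ... + u^(3) with u = w^5.
5 = 1*4 + 1, so 5 is not a multiple of 4: u = (w^4)^1 * w^1 = w^1 ≠ 1 (w is a primitive 4th root), while u^4 = (w^4)^5 = 1.
Geometric series: S = (1 - u^4)/(1 - u) = (1 - 1)/(1 - u) = 0

S = 0


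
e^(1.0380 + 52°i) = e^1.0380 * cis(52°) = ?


e^1.0380 = 2.8236
cos(52°) = 0.61566
sin(52°) = 0.788
Real = 2.8236*0.61566 = 1.7384
Imag = 2.8236*0.788 = 2.2250

1.7384 + 2.2250i


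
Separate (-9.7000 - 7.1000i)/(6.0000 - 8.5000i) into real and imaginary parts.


Multiply by conjugate: (-9.7000 - 7.1000i)(6.0000 + 8.5000i) / (6^2 + (-8.5)^2)
Numerator real = -9.7*6 - (7.1)*(-8.5) = 2.15
Numerator imag = -7.1*6 - (-9.7)*(-8.5) = -125.05
Denominator = 108.25
Re(z) = 2.15/108.25 = 0.0199
Im(z) = -125.05/108.25 = -1.1552

Re(z) = 0.0199, Im(z) = -1.1552


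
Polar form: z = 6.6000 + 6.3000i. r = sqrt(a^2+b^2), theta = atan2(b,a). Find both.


r = sqrt(43.56+39.69) = sqrt(83.25) = 9.1241
theta = atan2(6.3, 6.6) = 43.6678 degrees

r = 9.1241, theta = 43.6678 degrees


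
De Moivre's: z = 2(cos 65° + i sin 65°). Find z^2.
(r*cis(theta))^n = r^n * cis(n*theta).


r^2 = 2^2 = 4
n*theta = 2*65° = 130° = 130° (mod 360)
a = 4*cos(130°) = -2.5712
b = 4*sin(130°) = 3.0642

4 cis(130°) = -2.5712 + 3.0642i


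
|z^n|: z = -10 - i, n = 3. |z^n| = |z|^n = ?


|z| = sqrt(100+1) = sqrt(101) = 10.0499
|z^3| = |z|^3 = (sqrt(101))^3 = 101*sqrt(101)

|z^3| = 101*sqrt(101) ≈ 1015.0374


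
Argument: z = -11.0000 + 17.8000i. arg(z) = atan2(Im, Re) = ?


Re = -11, Im = 17.8
arg = atan2(17.8, -11) = 121.7151 degrees

arg(z) = 121.7151 degrees


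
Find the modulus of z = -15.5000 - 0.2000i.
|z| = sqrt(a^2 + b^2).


|z| = sqrt((-15.5)^2 + (-0.2)^2) = sqrt(240.25 + 0.04) = sqrt(240.29) = 15.5013

|z| = 15.5013


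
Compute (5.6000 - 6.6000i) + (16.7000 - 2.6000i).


Real: 5.6 + 16.7 = 22.3
Imag: -6.6 - 2.6 = -9.2

22.3000 - 9.2000i


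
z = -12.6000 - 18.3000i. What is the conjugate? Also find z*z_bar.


z_bar = -12.6000 + 18.3000i
z*z_bar = (-12.6)^2 + (-18.3)^2 = 158.76 + 334.89 = 493.65

z_bar = -12.6000 + 18.3000i, z*z_bar = 493.65


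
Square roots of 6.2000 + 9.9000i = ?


|z| = sqrt(38.44+98.01) = 11.6812
sqrt((|z|+a)/2) = sqrt((11.6812+6.2)/2) = sqrt(8.9406) = 2.9901
sqrt((|z|-a)/2) = sqrt((11.6812-6.2)/2) = sqrt(2.7406) = 1.6555

±(2.9901 + 1.6555i) i.e. 2.9901 + 1.6555i and -2.9901 - 1.6555i


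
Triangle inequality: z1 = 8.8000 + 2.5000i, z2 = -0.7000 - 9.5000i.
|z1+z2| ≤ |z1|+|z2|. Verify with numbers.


|z1| = sqrt(8.8^2 + 2.5^2) = sqrt(83.69) = 9.1482
|z2| = sqrt((-0.7)^2 + (-9.5)^2) = sqrt(90.74) = 9.5258
z1+z2 = 8.1000 - 7.0000i
|z1+z2| = sqrt(114.61) = 10.7056
|z1|+|z2| = 9.1482 + 9.5258 = 18.6740

|z1+z2| = 10.7056 ≤ |z1|+|z2| = 18.6740 (verified)


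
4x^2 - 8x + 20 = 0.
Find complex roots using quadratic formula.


disc = (-8)^2 - 4*4*20 = 64 - 320 = -256
sqrt(|disc|) = sqrt(256) = 16.0000
Real part = 8/(2*4) = 1.0000
Imag part = 16.0000/(2*4) = 2.0000

1.0000 ± 2.0000i


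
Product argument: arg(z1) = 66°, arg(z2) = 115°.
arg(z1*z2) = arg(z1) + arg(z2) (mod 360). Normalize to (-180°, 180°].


arg(z1*z2) = 66° + 115° = 181°
Normalized to (-180°, 180°]: -179°

-179°


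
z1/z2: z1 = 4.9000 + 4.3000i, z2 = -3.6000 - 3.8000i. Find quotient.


Conjugate of z2 = -3.6000 + 3.8000i
Numerator: (4.9000 + 4.3000i)(-3.6000 + 3.8000i) = -33.9800 + 3.1400i
Denominator: (-3.6)^2 + (-3.8)^2 = 27.4
Result = (-33.9800 + 3.1400i)/27.4

-1.2401 + 0.1146i


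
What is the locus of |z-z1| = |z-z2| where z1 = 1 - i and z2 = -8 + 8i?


Equal distances means the locus is the perpendicular bisector of z1 and z2.
Midpoint = ((1+(-8))/2, (-1+8)/2) = (-3.5000, 3.5000)

Perpendicular bisector through (-3.5000, 3.5000)


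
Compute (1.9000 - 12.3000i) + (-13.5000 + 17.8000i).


Real: 1.9 - 13.5 = -11.6
Imag: -12.3 + 17.8 = 5.5

-11.6000 + 5.5000i


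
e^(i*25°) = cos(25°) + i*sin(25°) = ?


cos(25°) = 0.9063
sin(25°) = 0.4226

e^(i*25°) = 0.9063 + 0.4226i


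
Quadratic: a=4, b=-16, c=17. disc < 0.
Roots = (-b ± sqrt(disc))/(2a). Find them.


disc = (-16)^2 - 4*4*17 = 256 - 272 = -16
sqrt(|disc|) = sqrt(16) = 4.0000
Real part = 16/(2*4) = 2.0000
Imag part = 4.0000/(2*4) = 0.5000

2.0000 ± 0.5000i


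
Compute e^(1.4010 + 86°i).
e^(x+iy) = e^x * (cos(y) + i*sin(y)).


e^1.4010 = 4.0593
cos(86°) = 0.06976
sin(86°) = 0.99756
Real = 4.0593*0.06976 = 0.2832
Imag = 4.0593*0.99756 = 4.0494

0.2832 + 4.0494i


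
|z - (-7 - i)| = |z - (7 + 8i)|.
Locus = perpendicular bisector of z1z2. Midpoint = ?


Equal distances means the locus is the perpendicular bisector of z1 and z2.
Midpoint = ((-7+7)/2, (-1+8)/2) = (0, 3.5000)

Perpendicular bisector through (0, 3.5000)


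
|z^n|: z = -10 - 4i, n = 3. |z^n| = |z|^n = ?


|z| = sqrt(100+16) = sqrt(116) = 10.7703
|z^3| = |z|^3 = (sqrt(116))^3 = 116*sqrt(116)

|z^3| = 116*sqrt(116) ≈ 1249.3582


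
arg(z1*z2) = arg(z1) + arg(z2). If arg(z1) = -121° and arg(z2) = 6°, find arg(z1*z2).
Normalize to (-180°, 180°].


arg(z1*z2) = -121° + 6° = -115°
Normalized to (-180°, 180°]: -115°

-115°


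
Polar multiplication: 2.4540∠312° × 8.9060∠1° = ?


r = 2.4540 * 8.9060 = 21.8553
theta = 312° + 1° = 313° = 313° (mod 360)

21.8553 cis(313°)


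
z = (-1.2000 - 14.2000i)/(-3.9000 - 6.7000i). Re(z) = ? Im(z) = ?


Multiply by conjugate: (-1.2000 - 14.2000i)(-3.9000 + 6.7000i) / ((-3.9)^2 + (-6.7)^2)
Numerator real = -1.2*(-3.9) - (14.2)*(-6.7) = 99.82
Numerator imag = -14.2*(-3.9) - (-1.2)*(-6.7) = 47.34
Denominator = 60.1
Re(z) = 99.82/60.1 = 1.6609
Im(z) = 47.34/60.1 = 0.7877

Re(z) = 1.6609, Im(z) = 0.7877


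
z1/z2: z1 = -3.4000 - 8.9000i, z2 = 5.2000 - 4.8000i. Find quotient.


Conjugate of z2 = 5.2000 + 4.8000i
Numerator: (-3.4000 - 8.9000i)(5.2000 + 4.8000i) = 25.0400 - 62.6000i
Denominator: 5.2^2 + (-4.8)^2 = 50.08
Result = (25.0400 - 62.6000i)/50.08

0.5000 - 1.2500i


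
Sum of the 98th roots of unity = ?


The sum of all 98th roots of unity is 0.
Geometric series: (1 - w^98)/(1 - w) = (1-1)/(1-w) = 0 since w^98 = 1, w ≠ 1.
Alternatively: coefficient of z^97 in z^98 - 1 is 0.

0


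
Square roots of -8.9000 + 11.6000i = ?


|z| = sqrt(79.21+134.56) = 14.6209
sqrt((|z|+a)/2) = sqrt((14.6209+(-8.9))/2) = sqrt(2.8604) = 1.6913
sqrt((|z|-a)/2) = sqrt((14.6209-(-8.9))/2) = sqrt(11.7604) = 3.4293

±(1.6913 + 3.4293i) i.e. 1.6913 + 3.4293i and -1.6913 - 3.4293i


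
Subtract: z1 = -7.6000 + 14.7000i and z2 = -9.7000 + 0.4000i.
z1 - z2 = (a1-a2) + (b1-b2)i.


Real: -7.6 + 9.7 = 2.1
Imag: 14.7 - 0.4 = 14.3

2.1000 + 14.3000i


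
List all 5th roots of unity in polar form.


The 5th roots of unity are cis(360k/5°) for k=0..4
Angle step = 360/5 = 72°
Primitive root: cis(72°)
Primitive root = 0.3090 + 0.9511i

5 roots at angles: 0°, 72°, 144°, 216°, 288°


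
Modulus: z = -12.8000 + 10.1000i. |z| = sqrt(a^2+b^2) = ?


|z| = sqrt((-12.8)^2 + 10.1^2) = sqrt(163.84 + 102.01) = sqrt(265.85) = 16.3049

|z| = 16.3049


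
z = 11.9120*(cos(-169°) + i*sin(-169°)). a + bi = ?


a = 11.9120*cos(-169°) = 11.9120*(-0.981627) = -11.6931
b = 11.9120*sin(-169°) = 11.9120*(-0.19081) = -2.2729

-11.6931 - 2.2729i


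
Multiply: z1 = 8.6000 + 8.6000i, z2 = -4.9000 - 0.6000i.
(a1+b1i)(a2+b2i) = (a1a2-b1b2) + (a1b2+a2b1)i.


Real = 8.6*(-4.9) - 8.6*(-0.6) = -42.14 - (-5.16) = -36.98
Imag = 8.6*(-0.6) - (4.9)*8.6 = -5.16 - (42.14) = -47.3

-36.9800 - 47.3000i


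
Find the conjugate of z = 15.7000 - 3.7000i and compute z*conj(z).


z_bar = 15.7000 + 3.7000i
z*z_bar = 15.7^2 + (-3.7)^2 = 246.49 + 13.69 = 260.18

z_bar = 15.7000 + 3.7000i, z*z_bar = 260.18


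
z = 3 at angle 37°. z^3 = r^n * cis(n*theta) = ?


r^3 = 3^3 = 27
n*theta = 3*37° = 111° = 111° (mod 360)
a = 27*cos(111°) = -9.6759
b = 27*sin(111°) = 25.2067

27 cis(111°) = -9.6759 + 25.2067i


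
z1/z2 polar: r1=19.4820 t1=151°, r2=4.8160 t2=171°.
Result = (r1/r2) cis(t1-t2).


r = 19.4820 / 4.8160 = 4.0453
theta = 151° - 171° = -20° = 340° (mod 360)

4.0453 cis(340°)


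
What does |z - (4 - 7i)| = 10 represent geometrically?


|z - z0| = r is a circle with center z0 and radius r.
Center = (4, -7), radius = 10

Circle with center (4, -7) and radius 10


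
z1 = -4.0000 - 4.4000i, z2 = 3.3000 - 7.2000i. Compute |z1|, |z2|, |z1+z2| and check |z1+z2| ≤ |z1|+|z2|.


|z1| = sqrt((-4)^2 + (-4.4)^2) = sqrt(35.36) = 5.9464
|z2| = sqrt(3.3^2 + (-7.2)^2) = sqrt(62.73) = 7.9202
z1+z2 = -0.7000 - 11.6000i
|z1+z2| = sqrt(135.05) = 11.6211
|z1|+|z2| = 5.9464 + 7.9202 = 13.8666

|z1+z2| = 11.6211 ≤ |z1|+|z2| = 13.8666 (verified)


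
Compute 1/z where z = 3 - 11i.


|z|^2 = 9+121 = 130
1/z = (3 + 11i)/130

1/z = 0.0231 + 0.0846i


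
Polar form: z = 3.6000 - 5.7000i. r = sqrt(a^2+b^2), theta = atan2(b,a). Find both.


r = sqrt(12.96+32.49) = sqrt(45.45) = 6.7417
theta = atan2(-5.7, 3.6) = -57.7244 degrees

r = 6.7417, theta = -57.7244 degrees


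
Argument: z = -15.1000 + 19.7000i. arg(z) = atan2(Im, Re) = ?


Re = -15.1, Im = 19.7
arg = atan2(19.7, -15.1) = 127.4701 degrees

arg(z) = 127.4701 degrees


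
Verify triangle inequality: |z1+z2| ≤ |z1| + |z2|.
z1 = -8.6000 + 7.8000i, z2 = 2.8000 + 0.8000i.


|z1| = sqrt((-8.6)^2 + 7.8^2) = sqrt(134.8) = 11.6103
|z2| = sqrt(2.8^2 + 0.8^2) = sqrt(8.48) = 2.9120
z1+z2 = -5.8000 + 8.6000i
|z1+z2| = sqrt(107.6) = 10.3730
|z1|+|z2| = 11.6103 + 2.9120 = 14.5223

|z1+z2| = 10.3730 ≤ |z1|+|z2| = 14.5223 (verified)


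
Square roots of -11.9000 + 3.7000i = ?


|z| = sqrt(141.61+13.69) = 12.4619
sqrt((|z|+a)/2) = sqrt((12.4619+(-11.9))/2) = sqrt(0.2810) = 0.5301
sqrt((|z|-a)/2) = sqrt((12.4619-(-11.9))/2) = sqrt(12.1810) = 3.4901

±(0.5301 + 3.4901i) i.e. 0.5301 + 3.4901i and -0.5301 - 3.4901i


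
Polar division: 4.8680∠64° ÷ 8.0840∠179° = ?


r = 4.8680 / 8.0840 = 0.6022
theta = 64° - 179° = -115° = 245° (mod 360)

0.6022 cis(245°)


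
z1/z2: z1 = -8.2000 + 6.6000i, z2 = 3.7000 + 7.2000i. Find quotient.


Conjugate of z2 = 3.7000 - 7.2000i
Numerator: (-8.2000 + 6.6000i)(3.7000 - 7.2000i) = 17.1800 + 83.4600i
Denominator: 3.7^2 + 7.2^2 = 65.53
Result = (17.1800 + 83.4600i)/65.53

0.2622 + 1.2736i


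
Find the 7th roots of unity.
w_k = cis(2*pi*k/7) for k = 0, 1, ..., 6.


The 7th roots of unity are cis(360k/7°) for k=0..6
Angle step = 360/7 = 51.4286°
Primitive root: cis(51.4286°)
Primitive root = 0.6235 + 0.7818i

7 roots at angles: 0°, 51.4286°, 102.8571°, 154.2857°, 205.7143°, 257.1429°, 308.5714°


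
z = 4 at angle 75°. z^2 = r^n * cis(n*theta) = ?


r^2 = 4^2 = 16
n*theta = 2*75° = 150° = 150° (mod 360)
a = 16*cos(150°) = -13.8564
b = 16*sin(150°) = 8.0000

16 cis(150°) = -13.8564 + 8.0000i


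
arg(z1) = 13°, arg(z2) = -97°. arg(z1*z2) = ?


arg(z1*z2) = 13° - 97° = -84°
Normalized to (-180°, 180°]: -84°

-84°


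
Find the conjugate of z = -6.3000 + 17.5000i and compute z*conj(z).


z_bar = -6.3000 - 17.5000i
z*z_bar = (-6.3)^2 + 17.5^2 = 39.69 + 306.25 = 345.94

z_bar = -6.3000 - 17.5000i, z*z_bar = 345.94


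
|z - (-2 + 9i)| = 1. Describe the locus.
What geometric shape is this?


|z - z0| = r is a circle with center z0 and radius r.
Center = (-2, 9), radius = 1

Circle with center (-2, 9) and radius 1


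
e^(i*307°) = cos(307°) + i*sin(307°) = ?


cos(307°) = 0.6018
sin(307°) = -0.7986

e^(i*307°) = 0.6018 - 0.7986i


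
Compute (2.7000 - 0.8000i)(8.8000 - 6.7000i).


Real = 2.7*8.8 - (-0.8)*(-6.7) = 23.76 - 5.36 = 18.4
Imag = 2.7*(-6.7) + 8.8*(-0.8) = -18.09 - (7.04) = -25.13

18.4000 - 25.1300i


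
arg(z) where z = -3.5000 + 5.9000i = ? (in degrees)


Re = -3.5, Im = 5.9
arg = atan2(5.9, -3.5) = 120.6773 degrees

arg(z) = 120.6773 degrees


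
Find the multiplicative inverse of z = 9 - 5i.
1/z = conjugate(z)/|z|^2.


|z|^2 = 81+25 = 106
1/z = (9 + 5i)/106

1/z = 0.0849 + 0.0472i


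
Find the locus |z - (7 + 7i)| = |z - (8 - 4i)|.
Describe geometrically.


Equal distances means the locus is the perpendicular bisector of z1 and z2.
Midpoint = ((7+8)/2, (7+(-4))/2) = (7.5000, 1.5000)

Perpendicular bisector through (7.5000, 1.5000)


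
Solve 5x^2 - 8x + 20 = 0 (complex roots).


disc = (-8)^2 - 4*5*20 = 64 - 400 = -336
sqrt(|disc|) = sqrt(336) = 18.3303
Real part = 8/(2*5) = 0.8000
Imag part = 18.3303/(2*5) = 1.8330

0.8000 ± 1.8330i


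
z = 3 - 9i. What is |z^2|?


|z| = sqrt(9+81) = sqrt(90) = 9.4868
|z^2| = |z|^2 = (sqrt(90))^2 = 90

|z^2| = 90


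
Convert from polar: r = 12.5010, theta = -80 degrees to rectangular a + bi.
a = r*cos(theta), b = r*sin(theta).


a = 12.5010*cos(-80°) = 12.5010*0.17365 = 2.1708
b = 12.5010*sin(-80°) = 12.5010*(-0.98481) = -12.3111

2.1708 - 12.3111i


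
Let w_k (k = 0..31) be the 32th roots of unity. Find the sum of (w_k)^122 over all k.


The roots are w_k = w^k with w = e^(2*pi*i/32), and (w^k)^122 = (w^122)^k.
So S = 1 + u + u^2 + ... + u^(31) with u = w^122.
122 = 3*32 + 26, so 122 is not a multiple of 32: u = (w^32)^3 * w^26 = w^26 ≠ 1 (w is a primitive 32th root), while u^32 = (w^32)^122 = 1.
Geometric series: S = (1 - u^32)/(1 - u) = (1 - 1)/(1 - u) = 0

S = 0


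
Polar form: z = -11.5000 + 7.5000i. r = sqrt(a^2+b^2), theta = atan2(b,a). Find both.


r = sqrt(132.25+56.25) = sqrt(188.5) = 13.7295
theta = atan2(7.5, -11.5) = 146.8887 degrees

r = 13.7295, theta = 146.8887 degrees


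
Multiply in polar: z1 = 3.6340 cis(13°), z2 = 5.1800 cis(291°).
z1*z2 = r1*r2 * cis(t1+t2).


r = 3.6340 * 5.1800 = 18.8241
theta = 13° + 291° = 304° = 304° (mod 360)

18.8241 cis(304°)


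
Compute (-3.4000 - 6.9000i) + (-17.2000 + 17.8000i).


Real: -3.4 - 17.2 = -20.6
Imag: -6.9 + 17.8 = 10.9

-20.6000 + 10.9000i


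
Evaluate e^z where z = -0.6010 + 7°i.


e^-0.6010 = 0.5483
cos(7°) = 0.9925
sin(7°) = 0.1219
Real = 0.5483*0.9925 = 0.5442
Imag = 0.5483*0.1219 = 0.0668

0.5442 + 0.0668i


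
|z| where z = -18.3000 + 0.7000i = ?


|z| = sqrt((-18.3)^2 + 0.7^2) = sqrt(334.89 + 0.49) = sqrt(335.38) = 18.3134

|z| = 18.3134


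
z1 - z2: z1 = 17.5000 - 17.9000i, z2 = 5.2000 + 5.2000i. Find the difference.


Real: 17.5 - 5.2 = 12.3
Imag: -17.9 - 5.2 = -23.1

12.3000 - 23.1000i


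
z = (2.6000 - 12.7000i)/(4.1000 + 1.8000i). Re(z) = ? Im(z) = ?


Multiply by conjugate: (2.6000 - 12.7000i)(4.1000 - 1.8000i) / (4.1^2 + 1.8^2)
Numerator real = 2.6*4.1 - (12.7)*1.8 = -12.2
Numerator imag = -12.7*4.1 - 2.6*1.8 = -56.75
Denominator = 20.05
Re(z) = -12.2/20.05 = -0.6085
Im(z) = -56.75/20.05 = -2.8304

Re(z) = -0.6085, Im(z) = -2.8304


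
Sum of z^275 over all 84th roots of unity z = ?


The roots are w_k = w^k with w = e^(2*pi*i/84), and (w^k)^275 = (w^275)^k.
So S = 1 + u + u^2 + ... + u^(83) with u = w^275.
275 = 3*84 + 23, so 275 is not a multiple of 84: u = (w^84)^3 * w^23 = w^23 ≠ 1 (w is a primitive 84th root), while u^84 = (w^84)^275 = 1.
Geometric series: S = (1 - u^84)/(1 - u) = (1 - 1)/(1 - u) = 0

S = 0


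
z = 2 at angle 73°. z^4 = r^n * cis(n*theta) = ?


r^4 = 2^4 = 16
n*theta = 4*73° = 292° = 292° (mod 360)
a = 16*cos(292°) = 5.9937
b = 16*sin(292°) = -14.8349

16 cis(292°) = 5.9937 - 14.8349i


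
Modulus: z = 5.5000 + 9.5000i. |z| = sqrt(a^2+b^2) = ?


|z| = sqrt(5.5^2 + 9.5^2) = sqrt(30.25 + 90.25) = sqrt(120.5) = 10.9772

|z| = 10.9772


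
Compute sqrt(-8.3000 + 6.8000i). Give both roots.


|z| = sqrt(68.89+46.24) = 10.7299
sqrt((|z|+a)/2) = sqrt((10.7299+(-8.3))/2) = sqrt(1.2149) = 1.1022
sqrt((|z|-a)/2) = sqrt((10.7299-(-8.3))/2) = sqrt(9.5149) = 3.0846

±(1.1022 + 3.0846i) i.e. 1.1022 + 3.0846i and -1.1022 - 3.0846i


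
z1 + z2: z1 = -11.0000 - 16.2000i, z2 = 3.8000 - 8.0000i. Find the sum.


Real: -11 + 3.8 = -7.2
Imag: -16.2 - 8 = -24.2

-7.2000 - 24.2000i


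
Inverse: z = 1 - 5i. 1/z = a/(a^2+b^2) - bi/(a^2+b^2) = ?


|z|^2 = 1+25 = 26
1/z = (1 + 5i)/26

1/z = 0.0385 + 0.1923i


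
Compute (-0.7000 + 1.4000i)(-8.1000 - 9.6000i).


Real = -0.7*(-8.1) - 1.4*(-9.6) = 5.67 - (-13.44) = 19.11
Imag = -0.7*(-9.6) - (8.1)*1.4 = 6.72 - (11.34) = -4.62

19.1100 - 4.6200i


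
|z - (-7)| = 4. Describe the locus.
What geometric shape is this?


|z - z0| = r is a circle with center z0 and radius r.
Center = (-7, 0), radius = 4

Circle with center (-7, 0) and radius 4


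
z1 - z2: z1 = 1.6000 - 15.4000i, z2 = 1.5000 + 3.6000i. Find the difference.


Real: 1.6 - 1.5 = 0.1
Imag: -15.4 - 3.6 = -19

0.1000 - 19.0000i


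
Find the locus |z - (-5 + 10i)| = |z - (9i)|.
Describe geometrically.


Equal distances means the locus is the perpendicular bisector of z1 and z2.
Midpoint = ((-5+0)/2, (10+9)/2) = (-2.5000, 9.5000)

Perpendicular bisector through (-2.5000, 9.5000)


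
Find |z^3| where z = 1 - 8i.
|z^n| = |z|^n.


|z| = sqrt(1+64) = sqrt(65) = 8.0623
|z^3| = |z|^3 = (sqrt(65))^3 = 65*sqrt(65)

|z^3| = 65*sqrt(65) ≈ 524.0468


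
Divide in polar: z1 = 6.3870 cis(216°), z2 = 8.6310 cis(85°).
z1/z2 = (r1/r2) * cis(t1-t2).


r = 6.3870 / 8.6310 = 0.7400
theta = 216° - 85° = 131° = 131° (mod 360)

0.7400 cis(131°)


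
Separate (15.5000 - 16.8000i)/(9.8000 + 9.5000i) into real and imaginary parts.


Multiply by conjugate: (15.5000 - 16.8000i)(9.8000 - 9.5000i) / (9.8^2 + 9.5^2)
Numerator real = 15.5*9.8 - (16.8)*9.5 = -7.7
Numerator imag = -16.8*9.8 - 15.5*9.5 = -311.89
Denominator = 186.29
Re(z) = -7.7/186.29 = -0.0413
Im(z) = -311.89/186.29 = -1.6742

Re(z) = -0.0413, Im(z) = -1.6742


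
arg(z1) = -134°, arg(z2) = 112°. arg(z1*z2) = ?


arg(z1*z2) = -134° + 112° = -22°
Normalized to (-180°, 180°]: -22°

-22°


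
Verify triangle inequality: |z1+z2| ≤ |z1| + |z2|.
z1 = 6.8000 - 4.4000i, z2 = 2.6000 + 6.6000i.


|z1| = sqrt(6.8^2 + (-4.4)^2) = sqrt(65.6) = 8.0994
|z2| = sqrt(2.6^2 + 6.6^2) = sqrt(50.32) = 7.0937
z1+z2 = 9.4000 + 2.2000i
|z1+z2| = sqrt(93.2) = 9.6540
|z1|+|z2| = 8.0994 + 7.0937 = 15.1931

|z1+z2| = 9.6540 ≤ |z1|+|z2| = 15.1931 (verified)


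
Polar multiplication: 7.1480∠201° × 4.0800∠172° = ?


r = 7.1480 * 4.0800 = 29.1638
theta = 201° + 172° = 373° = 13° (mod 360)

29.1638 cis(13°)


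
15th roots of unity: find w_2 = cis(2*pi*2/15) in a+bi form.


Angle = 360*2/15 = 48°
a = cos(48°) = 0.6691
b = sin(48°) = 0.7431

0.6691 + 0.7431i


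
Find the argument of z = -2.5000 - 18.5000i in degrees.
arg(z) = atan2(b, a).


Re = -2.5, Im = -18.5
arg = atan2(-18.5, -2.5) = -97.6961 degrees

arg(z) = -97.6961 degrees


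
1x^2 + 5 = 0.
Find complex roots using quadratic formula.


disc = 0^2 - 4*1*5 = 0 - 20 = -20
sqrt(|disc|) = sqrt(20) = 4.4721
Real part = 0/(2*1) = 0
Imag part = 4.4721/(2*1) = 2.2361

0 ± 2.2361i


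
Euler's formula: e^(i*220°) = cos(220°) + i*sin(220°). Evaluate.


cos(220°) = -0.7660
sin(220°) = -0.6428

e^(i*220°) = -0.7660 - 0.6428i


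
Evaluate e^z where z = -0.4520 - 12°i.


e^-0.4520 = 0.63635
cos(-12°) = 0.9781
sin(-12°) = -0.2079
Real = 0.63635*0.9781 = 0.6224
Imag = 0.63635*(-0.2079) = -0.1323

0.6224 - 0.1323i


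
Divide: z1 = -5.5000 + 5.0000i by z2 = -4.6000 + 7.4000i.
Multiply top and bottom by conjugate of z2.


Conjugate of z2 = -4.6000 - 7.4000i
Numerator: (-5.5000 + 5.0000i)(-4.6000 - 7.4000i) = 62.3000 + 17.7000i
Denominator: (-4.6)^2 + 7.4^2 = 75.92
Result = (62.3000 + 17.7000i)/75.92

0.8206 + 0.2331i


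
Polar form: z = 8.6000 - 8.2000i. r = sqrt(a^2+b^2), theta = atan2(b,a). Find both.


r = sqrt(73.96+67.24) = sqrt(141.2) = 11.8828
theta = atan2(-8.2, 8.6) = -43.6361 degrees

r = 11.8828, theta = -43.6361 degrees


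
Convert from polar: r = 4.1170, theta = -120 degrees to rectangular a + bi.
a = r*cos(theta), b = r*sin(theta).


a = 4.1170*cos(-120°) = 4.1170*(-0.5) = -2.0585
b = 4.1170*sin(-120°) = 4.1170*(-0.86603) = -3.5654

-2.0585 - 3.5654i


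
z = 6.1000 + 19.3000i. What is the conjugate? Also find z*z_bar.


z_bar = 6.1000 - 19.3000i
z*z_bar = 6.1^2 + 19.3^2 = 37.21 + 372.49 = 409.7

z_bar = 6.1000 - 19.3000i, z*z_bar = 409.7


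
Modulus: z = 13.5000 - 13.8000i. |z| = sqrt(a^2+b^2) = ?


|z| = sqrt(13.5^2 + (-13.8)^2) = sqrt(182.25 + 190.44) = sqrt(372.69) = 19.3052

|z| = 19.3052


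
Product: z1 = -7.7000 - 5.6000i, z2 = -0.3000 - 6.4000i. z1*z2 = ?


Real = -7.7*(-0.3) - (-5.6)*(-6.4) = 2.31 - 35.84 = -33.53
Imag = -7.7*(-6.4) - (0.3)*(-5.6) = 49.28 + 1.68 = 50.96

-33.5300 + 50.9600i


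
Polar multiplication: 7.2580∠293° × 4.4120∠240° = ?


r = 7.2580 * 4.4120 = 32.0223
theta = 293° + 240° = 533° = 173° (mod 360)

32.0223 cis(173°)


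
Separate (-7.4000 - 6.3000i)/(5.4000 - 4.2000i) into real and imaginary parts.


Multiply by conjugate: (-7.4000 - 6.3000i)(5.4000 + 4.2000i) / (5.4^2 + (-4.2)^2)
Numerator real = -7.4*5.4 - (6.3)*(-4.2) = -13.5
Numerator imag = -6.3*5.4 - (-7.4)*(-4.2) = -65.1
Denominator = 46.8
Re(z) = -13.5/46.8 = -0.2885
Im(z) = -65.1/46.8 = -1.3910

Re(z) = -0.2885, Im(z) = -1.3910


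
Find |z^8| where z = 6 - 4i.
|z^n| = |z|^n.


|z| = sqrt(36+16) = sqrt(52) = 7.2111
|z^8| = |z|^8 = (sqrt(52))^8 = 52^4 = 7311616

|z^8| = 7311616


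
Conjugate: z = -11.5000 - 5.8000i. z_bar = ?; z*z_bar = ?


z_bar = -11.5000 + 5.8000i
z*z_bar = (-11.5)^2 + (-5.8)^2 = 132.25 + 33.64 = 165.89

z_bar = -11.5000 + 5.8000i, z*z_bar = 165.89


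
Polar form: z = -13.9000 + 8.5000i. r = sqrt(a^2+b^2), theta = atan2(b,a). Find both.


r = sqrt(193.21+72.25) = sqrt(265.46) = 16.2929
theta = atan2(8.5, -13.9) = 148.5538 degrees

r = 16.2929, theta = 148.5538 degrees


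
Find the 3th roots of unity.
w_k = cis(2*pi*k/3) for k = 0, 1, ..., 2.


The 3th roots of unity are cis(360k/3°) for k=0..2
Angle step = 360/3 = 120°
Primitive root: cis(120°)
Primitive root = -0.5000 + 0.8660i

3 roots at angles: 0°, 120°, 240°


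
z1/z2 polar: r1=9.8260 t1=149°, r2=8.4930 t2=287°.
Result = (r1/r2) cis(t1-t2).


r = 9.8260 / 8.4930 = 1.1570
theta = 149° - 287° = -138° = 222° (mod 360)

1.1570 cis(222°)


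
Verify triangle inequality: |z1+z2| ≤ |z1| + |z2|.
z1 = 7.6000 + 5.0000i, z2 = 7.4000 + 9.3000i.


|z1| = sqrt(7.6^2 + 5^2) = sqrt(82.76) = 9.0973
|z2| = sqrt(7.4^2 + 9.3^2) = sqrt(141.25) = 11.8849
z1+z2 = 15.0000 + 14.3000i
|z1+z2| = sqrt(429.49) = 20.7241
|z1|+|z2| = 9.0973 + 11.8849 = 20.9822

|z1+z2| = 20.7241 ≤ |z1|+|z2| = 20.9822 (verified)


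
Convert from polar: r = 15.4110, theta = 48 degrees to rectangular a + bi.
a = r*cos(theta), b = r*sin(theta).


a = 15.4110*cos(48°) = 15.4110*0.66913 = 10.3120
b = 15.4110*sin(48°) = 15.4110*0.743145 = 11.4526

10.3120 + 11.4526i


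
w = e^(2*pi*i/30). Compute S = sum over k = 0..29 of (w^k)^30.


The roots are w_k = w^k with w = e^(2*pi*i/30), and (w^k)^30 = (w^30)^k.
So S = 1 + u + u^2 + ... + u^(29) with u = w^30.
30 = 1*30 + 0, so 30 is a multiple of 30 and u = (w^30)^1 = 1.
Every one of the 30 terms equals 1: S = 30

S = 30


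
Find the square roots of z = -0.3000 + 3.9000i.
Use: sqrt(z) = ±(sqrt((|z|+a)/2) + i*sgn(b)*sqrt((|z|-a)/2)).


|z| = sqrt(0.09+15.21) = 3.9115
sqrt((|z|+a)/2) = sqrt((3.9115+(-0.3))/2) = sqrt(1.8058) = 1.3438
sqrt((|z|-a)/2) = sqrt((3.9115-(-0.3))/2) = sqrt(2.1058) = 1.4511

±(1.3438 + 1.4511i) i.e. 1.3438 + 1.4511i and -1.3438 - 1.4511i


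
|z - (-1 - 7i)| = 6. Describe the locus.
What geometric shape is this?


|z - z0| = r is a circle with center z0 and radius r.
Center = (-1, -7), radius = 6

Circle with center (-1, -7) and radius 6


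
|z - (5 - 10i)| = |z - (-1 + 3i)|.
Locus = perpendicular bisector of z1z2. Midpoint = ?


Equal distances means the locus is the perpendicular bisector of z1 and z2.
Midpoint = ((5+(-1))/2, (-10+3)/2) = (2.0000, -3.5000)

Perpendicular bisector through (2.0000, -3.5000)


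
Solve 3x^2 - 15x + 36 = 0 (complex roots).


disc = (-15)^2 - 4*3*36 = 225 - 432 = -207
sqrt(|disc|) = sqrt(207) = 14.3875
Real part = 15/(2*3) = 2.5000
Imag part = 14.3875/(2*3) = 2.3979

2.5000 ± 2.3979i


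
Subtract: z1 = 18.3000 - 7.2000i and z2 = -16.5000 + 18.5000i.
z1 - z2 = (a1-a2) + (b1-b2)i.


Real: 18.3 + 16.5 = 34.8
Imag: -7.2 - 18.5 = -25.7

34.8000 - 25.7000i


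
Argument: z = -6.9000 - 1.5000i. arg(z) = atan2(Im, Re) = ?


Re = -6.9, Im = -1.5
arg = atan2(-1.5, -6.9) = -167.7352 degrees

arg(z) = -167.7352 degrees


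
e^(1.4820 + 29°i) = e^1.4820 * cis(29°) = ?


e^1.4820 = 4.4017
cos(29°) = 0.87462
sin(29°) = 0.48481
Real = 4.4017*0.87462 = 3.8498
Imag = 4.4017*0.48481 = 2.1340

3.8498 + 2.1340i


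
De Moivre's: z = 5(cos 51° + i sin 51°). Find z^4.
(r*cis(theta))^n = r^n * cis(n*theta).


r^4 = 5^4 = 625
n*theta = 4*51° = 204° = 204° (mod 360)
a = 625*cos(204°) = -570.9659
b = 625*sin(204°) = -254.2104

625 cis(204°) = -570.9659 - 254.2104i


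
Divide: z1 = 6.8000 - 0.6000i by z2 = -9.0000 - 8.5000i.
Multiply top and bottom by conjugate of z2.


Conjugate of z2 = -9.0000 + 8.5000i
Numerator: (6.8000 - 0.6000i)(-9.0000 + 8.5000i) = -56.1000 + 63.2000i
Denominator: (-9)^2 + (-8.5)^2 = 153.25
Result = (-56.1000 + 63.2000i)/153.25

-0.3661 + 0.4124i


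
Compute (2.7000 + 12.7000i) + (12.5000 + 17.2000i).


Real: 2.7 + 12.5 = 15.2
Imag: 12.7 + 17.2 = 29.9

15.2000 + 29.9000i


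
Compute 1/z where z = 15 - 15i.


|z|^2 = 225+225 = 450
1/z = (15 + 15i)/450

1/z = 0.0333 + 0.0333i


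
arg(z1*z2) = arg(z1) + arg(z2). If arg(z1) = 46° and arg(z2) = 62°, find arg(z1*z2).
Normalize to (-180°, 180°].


arg(z1*z2) = 46° + 62° = 108°
Normalized to (-180°, 180°]: 108°

108°


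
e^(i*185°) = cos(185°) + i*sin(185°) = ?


cos(185°) = -0.9962
sin(185°) = -0.0872

e^(i*185°) = -0.9962 - 0.0872i


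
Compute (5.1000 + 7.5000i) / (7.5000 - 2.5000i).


Conjugate of z2 = 7.5000 + 2.5000i
Numerator: (5.1000 + 7.5000i)(7.5000 + 2.5000i) = 19.5000 + 69.0000i
Denominator: 7.5^2 + (-2.5)^2 = 62.5
Result = (19.5000 + 69.0000i)/62.5

0.3120 + 1.1040i


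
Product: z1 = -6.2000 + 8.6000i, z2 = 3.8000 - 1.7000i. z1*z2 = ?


Real = -6.2*3.8 - 8.6*(-1.7) = -23.56 - (-14.62) = -8.94
Imag = -6.2*(-1.7) + 3.8*8.6 = 10.54 + 32.68 = 43.22

-8.9400 + 43.2200i


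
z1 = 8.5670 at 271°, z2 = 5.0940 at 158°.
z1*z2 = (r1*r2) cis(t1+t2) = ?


r = 8.5670 * 5.0940 = 43.6403
theta = 271° + 158° = 429° = 69° (mod 360)

43.6403 cis(69°)


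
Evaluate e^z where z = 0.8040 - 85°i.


e^0.8040 = 2.2345
cos(-85°) = 0.0871557
sin(-85°) = -0.9962
Real = 2.2345*0.0871557 = 0.1947
Imag = 2.2345*(-0.9962) = -2.2260

0.1947 - 2.2260i


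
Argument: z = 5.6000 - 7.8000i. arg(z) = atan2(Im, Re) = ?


Re = 5.6, Im = -7.8
arg = atan2(-7.8, 5.6) = -54.3236 degrees

arg(z) = -54.3236 degrees


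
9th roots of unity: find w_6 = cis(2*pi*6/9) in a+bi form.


Angle = 360*6/9 = 240°
a = cos(240°) = -0.5000
b = sin(240°) = -0.8660

-0.5000 - 0.8660i


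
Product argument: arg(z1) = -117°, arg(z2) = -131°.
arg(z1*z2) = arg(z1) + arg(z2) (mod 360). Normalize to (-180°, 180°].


arg(z1*z2) = -117° - 131° = -248°
Normalized to (-180°, 180°]: 112°

112°


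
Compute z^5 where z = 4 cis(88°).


r^5 = 4^5 = 1024
n*theta = 5*88° = 440° = 80° (mod 360)
a = 1024*cos(80°) = 177.8157
b = 1024*sin(80°) = 1008.4431

1024 cis(80°) = 177.8157 + 1008.4431i


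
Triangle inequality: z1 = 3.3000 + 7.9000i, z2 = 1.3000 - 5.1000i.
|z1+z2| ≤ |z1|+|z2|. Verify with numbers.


|z1| = sqrt(3.3^2 + 7.9^2) = sqrt(73.3) = 8.5615
|z2| = sqrt(1.3^2 + (-5.1)^2) = sqrt(27.7) = 5.2631
z1+z2 = 4.6000 + 2.8000i
|z1+z2| = sqrt(29) = 5.3852
|z1|+|z2| = 8.5615 + 5.2631 = 13.8246

|z1+z2| = 5.3852 ≤ |z1|+|z2| = 13.8246 (verified)


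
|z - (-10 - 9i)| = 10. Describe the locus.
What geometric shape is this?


|z - z0| = r is a circle with center z0 and radius r.
Center = (-10, -9), radius = 10

Circle with center (-10, -9) and radius 10


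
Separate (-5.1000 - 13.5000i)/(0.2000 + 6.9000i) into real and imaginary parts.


Multiply by conjugate: (-5.1000 - 13.5000i)(0.2000 - 6.9000i) / (0.2^2 + 6.9^2)
Numerator real = -5.1*0.2 - (13.5)*6.9 = -94.17
Numerator imag = -13.5*0.2 - (-5.1)*6.9 = 32.49
Denominator = 47.65
Re(z) = -94.17/47.65 = -1.9763
Im(z) = 32.49/47.65 = 0.6818

Re(z) = -1.9763, Im(z) = 0.6818
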